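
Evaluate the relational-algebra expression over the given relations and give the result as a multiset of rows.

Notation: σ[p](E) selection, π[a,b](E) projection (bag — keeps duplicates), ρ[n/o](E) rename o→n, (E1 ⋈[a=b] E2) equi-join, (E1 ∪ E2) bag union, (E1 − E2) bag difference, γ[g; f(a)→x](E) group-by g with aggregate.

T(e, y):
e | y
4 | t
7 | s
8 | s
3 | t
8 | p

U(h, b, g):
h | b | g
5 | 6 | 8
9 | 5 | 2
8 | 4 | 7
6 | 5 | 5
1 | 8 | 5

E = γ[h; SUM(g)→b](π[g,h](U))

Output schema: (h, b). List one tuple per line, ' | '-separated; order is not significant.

Row counts bottom-up:
  U → 5
  π[g,h](U) → 5
  γ[h; SUM(g)→b](π[g,h](U)) → 5

== RESULT ==
h | b
1 | 5
5 | 8
6 | 5
8 | 7
9 | 2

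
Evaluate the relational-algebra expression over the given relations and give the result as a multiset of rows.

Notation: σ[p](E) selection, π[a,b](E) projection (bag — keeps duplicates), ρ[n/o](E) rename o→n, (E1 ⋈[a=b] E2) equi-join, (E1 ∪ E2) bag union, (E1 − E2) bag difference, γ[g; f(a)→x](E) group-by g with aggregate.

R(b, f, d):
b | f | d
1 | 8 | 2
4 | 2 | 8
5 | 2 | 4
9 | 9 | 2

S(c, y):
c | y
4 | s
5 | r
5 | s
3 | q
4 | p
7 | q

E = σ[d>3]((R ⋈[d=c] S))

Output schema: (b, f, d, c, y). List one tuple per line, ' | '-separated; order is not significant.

Per-node cardinality:
  R → 4
  S → 6
  (R ⋈[d=c] S) → 2
  σ[d>3]((R ⋈[d=c] S)) → 2

== RESULT ==
b | f | d | c | y
5 | 2 | 4 | 4 | p
5 | 2 | 4 | 4 | s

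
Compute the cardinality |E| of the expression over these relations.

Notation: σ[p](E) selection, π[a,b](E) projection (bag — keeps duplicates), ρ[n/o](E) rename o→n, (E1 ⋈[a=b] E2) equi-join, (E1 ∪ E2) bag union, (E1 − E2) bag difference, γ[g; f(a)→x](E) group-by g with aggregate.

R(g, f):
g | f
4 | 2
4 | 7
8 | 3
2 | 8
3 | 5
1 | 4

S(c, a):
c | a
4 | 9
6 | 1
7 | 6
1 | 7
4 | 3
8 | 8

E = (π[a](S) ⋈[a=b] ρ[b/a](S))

Stepwise |·|:
  S → 6
  π[a](S) → 6
  S → 6
  ρ[b/a](S) → 6
  (π[a](S) ⋈[a=b] ρ[b/a](S)) → 6

|E| = 6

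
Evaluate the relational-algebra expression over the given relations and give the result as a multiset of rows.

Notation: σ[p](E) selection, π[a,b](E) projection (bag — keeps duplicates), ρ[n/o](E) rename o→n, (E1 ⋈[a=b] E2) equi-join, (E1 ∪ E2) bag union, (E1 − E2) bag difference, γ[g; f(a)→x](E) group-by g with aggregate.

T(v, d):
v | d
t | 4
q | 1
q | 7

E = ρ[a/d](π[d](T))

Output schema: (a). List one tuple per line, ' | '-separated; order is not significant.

Stepwise |·|:
  T → 3
  π[d](T) → 3
  ρ[a/d](π[d](T)) → 3

== RESULT ==
a
1
4
7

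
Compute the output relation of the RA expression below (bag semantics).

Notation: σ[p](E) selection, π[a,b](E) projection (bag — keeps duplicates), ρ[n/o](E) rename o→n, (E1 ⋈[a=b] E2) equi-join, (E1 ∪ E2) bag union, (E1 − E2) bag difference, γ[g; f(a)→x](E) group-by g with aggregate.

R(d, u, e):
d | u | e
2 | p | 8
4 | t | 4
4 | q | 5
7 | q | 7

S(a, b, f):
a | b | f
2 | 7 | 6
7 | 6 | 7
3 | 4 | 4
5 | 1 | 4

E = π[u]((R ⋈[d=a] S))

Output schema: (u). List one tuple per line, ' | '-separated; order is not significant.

Stepwise |·|:
  R → 4
  S → 4
  (R ⋈[d=a] S) → 2
  π[u]((R ⋈[d=a] S)) → 2

== RESULT ==
u
p
q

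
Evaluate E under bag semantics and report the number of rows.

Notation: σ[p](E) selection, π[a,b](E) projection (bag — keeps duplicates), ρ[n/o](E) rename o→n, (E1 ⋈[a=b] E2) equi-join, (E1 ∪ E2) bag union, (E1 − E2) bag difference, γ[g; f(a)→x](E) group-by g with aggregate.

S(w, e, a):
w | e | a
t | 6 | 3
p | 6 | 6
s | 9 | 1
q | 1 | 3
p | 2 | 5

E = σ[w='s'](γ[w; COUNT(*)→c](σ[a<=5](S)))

Subexpression sizes:
  S → 5
  σ[a<=5](S) → 4
  γ[w; COUNT(*)→c](σ[a<=5](S)) → 4
  σ[w='s'](γ[w; COUNT(*)→c](σ[a<=5](S))) → 1

|E| = 1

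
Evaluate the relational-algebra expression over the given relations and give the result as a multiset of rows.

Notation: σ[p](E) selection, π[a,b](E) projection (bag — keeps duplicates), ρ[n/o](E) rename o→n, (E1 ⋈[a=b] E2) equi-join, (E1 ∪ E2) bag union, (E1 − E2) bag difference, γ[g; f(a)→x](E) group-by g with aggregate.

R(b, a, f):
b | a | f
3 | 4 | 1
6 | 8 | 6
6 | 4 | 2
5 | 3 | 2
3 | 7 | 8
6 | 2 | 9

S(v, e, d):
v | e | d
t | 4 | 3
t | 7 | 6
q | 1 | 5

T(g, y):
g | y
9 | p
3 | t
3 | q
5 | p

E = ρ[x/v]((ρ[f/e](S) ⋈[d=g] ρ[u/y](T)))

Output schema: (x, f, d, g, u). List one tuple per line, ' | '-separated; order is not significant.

Per-node cardinality:
  S → 3
  ρ[f/e](S) → 3
  T → 4
  ρ[u/y](T) → 4
  (ρ[f/e](S) ⋈[d=g] ρ[u/y](T)) → 3
  ρ[x/v]((ρ[f/e](S) ⋈[d=g] ρ[u/y](T))) → 3

== RESULT ==
x | f | d | g | u
q | 1 | 5 | 5 | p
t | 4 | 3 | 3 | q
t | 4 | 3 | 3 | t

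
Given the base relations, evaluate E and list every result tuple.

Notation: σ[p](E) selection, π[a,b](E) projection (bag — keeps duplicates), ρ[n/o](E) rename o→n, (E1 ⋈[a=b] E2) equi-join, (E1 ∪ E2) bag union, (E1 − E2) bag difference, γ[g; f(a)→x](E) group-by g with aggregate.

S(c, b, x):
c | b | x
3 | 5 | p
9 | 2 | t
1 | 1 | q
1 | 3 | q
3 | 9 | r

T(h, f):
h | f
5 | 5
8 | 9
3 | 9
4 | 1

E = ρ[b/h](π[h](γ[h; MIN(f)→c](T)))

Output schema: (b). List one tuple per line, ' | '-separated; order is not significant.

Subexpression sizes:
  T → 4
  γ[h; MIN(f)→c](T) → 4
  π[h](γ[h; MIN(f)→c](T)) → 4
  ρ[b/h](π[h](γ[h; MIN(f)→c](T))) → 4

== RESULT ==
b
3
4
5
8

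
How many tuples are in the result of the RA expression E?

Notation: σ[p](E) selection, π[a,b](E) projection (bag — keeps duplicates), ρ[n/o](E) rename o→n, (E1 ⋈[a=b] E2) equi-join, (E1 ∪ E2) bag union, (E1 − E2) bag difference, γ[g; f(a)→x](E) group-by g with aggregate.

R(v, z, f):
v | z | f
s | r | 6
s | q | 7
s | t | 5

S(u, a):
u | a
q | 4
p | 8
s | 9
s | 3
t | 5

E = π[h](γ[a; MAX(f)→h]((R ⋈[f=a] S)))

Row counts bottom-up:
  R → 3
  S → 5
  (R ⋈[f=a] S) → 1
  γ[a; MAX(f)→h]((R ⋈[f=a] S)) → 1
  π[h](γ[a; MAX(f)→h]((R ⋈[f=a] S))) → 1

|E| = 1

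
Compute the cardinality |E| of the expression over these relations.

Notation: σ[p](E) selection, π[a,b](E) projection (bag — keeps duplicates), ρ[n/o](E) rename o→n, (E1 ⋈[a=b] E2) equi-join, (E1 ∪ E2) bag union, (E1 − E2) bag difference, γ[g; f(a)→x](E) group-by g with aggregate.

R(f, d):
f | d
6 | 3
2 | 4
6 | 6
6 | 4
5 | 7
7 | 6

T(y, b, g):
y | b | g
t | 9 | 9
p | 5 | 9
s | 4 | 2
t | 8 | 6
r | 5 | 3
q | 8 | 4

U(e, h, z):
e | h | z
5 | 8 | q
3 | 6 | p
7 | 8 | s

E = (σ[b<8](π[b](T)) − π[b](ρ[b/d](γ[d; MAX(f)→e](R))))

Per-node cardinality:
  T → 6
  π[b](T) → 6
  σ[b<8](π[b](T)) → 3
  R → 6
  γ[d; MAX(f)→e](R) → 4
  ρ[b/d](γ[d; MAX(f)→e](R)) → 4
  π[b](ρ[b/d](γ[d; MAX(f)→e](R))) → 4
  (σ[b<8](π[b](T)) − π[b](ρ[b/d](γ[d; MAX(f)→e](R)))) → 2

|E| = 2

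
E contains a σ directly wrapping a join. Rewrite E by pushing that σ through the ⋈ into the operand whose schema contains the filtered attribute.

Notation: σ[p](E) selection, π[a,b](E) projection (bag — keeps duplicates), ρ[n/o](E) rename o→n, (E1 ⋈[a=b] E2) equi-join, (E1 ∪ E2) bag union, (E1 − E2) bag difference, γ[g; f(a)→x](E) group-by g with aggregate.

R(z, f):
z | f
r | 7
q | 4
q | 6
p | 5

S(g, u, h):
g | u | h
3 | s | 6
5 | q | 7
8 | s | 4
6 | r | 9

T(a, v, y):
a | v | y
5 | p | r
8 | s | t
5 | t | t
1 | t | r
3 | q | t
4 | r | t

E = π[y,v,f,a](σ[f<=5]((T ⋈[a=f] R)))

σ filters on f, owned by the right side.
E' = π[y,v,f,a]((T ⋈[a=f] σ[f<=5](R)))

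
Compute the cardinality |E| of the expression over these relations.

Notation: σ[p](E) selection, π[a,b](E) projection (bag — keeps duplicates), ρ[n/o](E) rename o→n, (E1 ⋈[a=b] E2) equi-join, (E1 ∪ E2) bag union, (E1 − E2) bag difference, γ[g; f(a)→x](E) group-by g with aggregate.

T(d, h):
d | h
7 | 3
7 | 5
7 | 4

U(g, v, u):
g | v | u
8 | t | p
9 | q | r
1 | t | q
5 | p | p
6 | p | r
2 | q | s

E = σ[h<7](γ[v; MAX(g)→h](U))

Per-node cardinality:
  U → 6
  γ[v; MAX(g)→h](U) → 3
  σ[h<7](γ[v; MAX(g)→h](U)) → 1

|E| = 1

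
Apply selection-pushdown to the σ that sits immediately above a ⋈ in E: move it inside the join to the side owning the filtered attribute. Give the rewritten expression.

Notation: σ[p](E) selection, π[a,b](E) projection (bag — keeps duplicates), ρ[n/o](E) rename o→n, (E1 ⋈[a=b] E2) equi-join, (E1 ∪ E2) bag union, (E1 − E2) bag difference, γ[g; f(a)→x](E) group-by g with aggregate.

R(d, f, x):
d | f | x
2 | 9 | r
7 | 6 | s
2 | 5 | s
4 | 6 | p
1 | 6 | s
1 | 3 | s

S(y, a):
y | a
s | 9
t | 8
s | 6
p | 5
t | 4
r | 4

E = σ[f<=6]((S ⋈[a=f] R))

σ filters on f, owned by the right side.
E' = (S ⋈[a=f] σ[f<=6](R))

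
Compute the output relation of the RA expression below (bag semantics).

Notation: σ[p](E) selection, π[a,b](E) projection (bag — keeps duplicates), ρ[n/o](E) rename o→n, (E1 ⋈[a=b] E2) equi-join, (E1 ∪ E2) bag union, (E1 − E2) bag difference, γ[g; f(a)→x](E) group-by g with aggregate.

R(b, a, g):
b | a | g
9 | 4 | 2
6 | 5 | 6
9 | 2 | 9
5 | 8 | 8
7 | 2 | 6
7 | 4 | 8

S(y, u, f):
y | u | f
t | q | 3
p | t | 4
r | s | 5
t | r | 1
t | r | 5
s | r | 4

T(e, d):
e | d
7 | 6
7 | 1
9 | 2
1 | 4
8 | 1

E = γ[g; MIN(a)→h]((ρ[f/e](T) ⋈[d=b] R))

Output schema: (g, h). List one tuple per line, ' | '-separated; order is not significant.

Subexpression sizes:
  T → 5
  ρ[f/e](T) → 5
  R → 6
  (ρ[f/e](T) ⋈[d=b] R) → 1
  γ[g; MIN(a)→h]((ρ[f/e](T) ⋈[d=b] R)) → 1

== RESULT ==
g | h
6 | 5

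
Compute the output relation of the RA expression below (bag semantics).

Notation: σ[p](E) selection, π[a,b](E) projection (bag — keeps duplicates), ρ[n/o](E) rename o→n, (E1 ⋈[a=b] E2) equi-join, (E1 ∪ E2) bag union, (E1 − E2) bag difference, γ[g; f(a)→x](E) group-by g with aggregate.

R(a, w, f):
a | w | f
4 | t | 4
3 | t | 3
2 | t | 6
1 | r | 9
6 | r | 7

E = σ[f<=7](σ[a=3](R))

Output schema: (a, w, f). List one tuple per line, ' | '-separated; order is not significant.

Subexpression sizes:
  R → 5
  σ[a=3](R) → 1
  σ[f<=7](σ[a=3](R)) → 1

== RESULT ==
a | w | f
3 | t | 3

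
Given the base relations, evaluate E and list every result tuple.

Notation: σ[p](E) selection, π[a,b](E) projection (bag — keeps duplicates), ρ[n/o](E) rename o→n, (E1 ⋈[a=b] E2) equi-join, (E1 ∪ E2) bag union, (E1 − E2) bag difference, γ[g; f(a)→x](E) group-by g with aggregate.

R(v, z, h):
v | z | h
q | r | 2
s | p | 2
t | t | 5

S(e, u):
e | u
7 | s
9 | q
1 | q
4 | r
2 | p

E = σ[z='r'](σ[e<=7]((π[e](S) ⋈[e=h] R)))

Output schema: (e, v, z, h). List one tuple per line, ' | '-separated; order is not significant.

Row counts bottom-up:
  S → 5
  π[e](S) → 5
  R → 3
  (π[e](S) ⋈[e=h] R) → 2
  σ[e<=7]((π[e](S) ⋈[e=h] R)) → 2
  σ[z='r'](σ[e<=7]((π[e](S) ⋈[e=h] R))) → 1

== RESULT ==
e | v | z | h
2 | q | r | 2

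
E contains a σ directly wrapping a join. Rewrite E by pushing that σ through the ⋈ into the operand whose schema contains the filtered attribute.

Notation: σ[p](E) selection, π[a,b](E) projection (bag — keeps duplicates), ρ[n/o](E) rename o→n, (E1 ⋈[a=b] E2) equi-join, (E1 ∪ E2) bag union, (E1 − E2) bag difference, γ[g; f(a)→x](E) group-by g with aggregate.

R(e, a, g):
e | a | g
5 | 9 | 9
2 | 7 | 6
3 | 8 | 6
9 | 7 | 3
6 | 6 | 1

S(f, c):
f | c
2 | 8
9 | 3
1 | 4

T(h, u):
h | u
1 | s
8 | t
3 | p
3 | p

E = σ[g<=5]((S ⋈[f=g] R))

σ filters on g, owned by the right side.
E' = (S ⋈[f=g] σ[g<=5](R))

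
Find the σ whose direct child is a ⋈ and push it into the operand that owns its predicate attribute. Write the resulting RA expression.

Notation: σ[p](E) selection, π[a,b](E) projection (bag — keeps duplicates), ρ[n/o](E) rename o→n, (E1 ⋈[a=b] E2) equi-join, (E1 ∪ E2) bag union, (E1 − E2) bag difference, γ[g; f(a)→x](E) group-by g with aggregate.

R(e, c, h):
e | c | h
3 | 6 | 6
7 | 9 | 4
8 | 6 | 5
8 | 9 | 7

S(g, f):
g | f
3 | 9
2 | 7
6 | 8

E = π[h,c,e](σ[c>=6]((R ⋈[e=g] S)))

σ filters on c, owned by the left side.
E' = π[h,c,e]((σ[c>=6](R) ⋈[e=g] S))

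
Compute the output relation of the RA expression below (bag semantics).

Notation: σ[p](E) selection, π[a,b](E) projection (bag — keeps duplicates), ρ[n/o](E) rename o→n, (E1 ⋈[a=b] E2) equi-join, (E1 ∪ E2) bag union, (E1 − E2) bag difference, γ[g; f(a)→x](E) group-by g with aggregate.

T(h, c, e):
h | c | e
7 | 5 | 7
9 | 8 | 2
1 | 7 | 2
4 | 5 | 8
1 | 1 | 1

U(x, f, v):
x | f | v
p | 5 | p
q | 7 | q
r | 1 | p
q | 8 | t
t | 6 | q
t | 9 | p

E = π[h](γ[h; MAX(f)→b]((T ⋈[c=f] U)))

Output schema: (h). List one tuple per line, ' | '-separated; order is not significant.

Stepwise |·|:
  T → 5
  U → 6
  (T ⋈[c=f] U) → 5
  γ[h; MAX(f)→b]((T ⋈[c=f] U)) → 4
  π[h](γ[h; MAX(f)→b]((T ⋈[c=f] U))) → 4

== RESULT ==
h
1
4
7
9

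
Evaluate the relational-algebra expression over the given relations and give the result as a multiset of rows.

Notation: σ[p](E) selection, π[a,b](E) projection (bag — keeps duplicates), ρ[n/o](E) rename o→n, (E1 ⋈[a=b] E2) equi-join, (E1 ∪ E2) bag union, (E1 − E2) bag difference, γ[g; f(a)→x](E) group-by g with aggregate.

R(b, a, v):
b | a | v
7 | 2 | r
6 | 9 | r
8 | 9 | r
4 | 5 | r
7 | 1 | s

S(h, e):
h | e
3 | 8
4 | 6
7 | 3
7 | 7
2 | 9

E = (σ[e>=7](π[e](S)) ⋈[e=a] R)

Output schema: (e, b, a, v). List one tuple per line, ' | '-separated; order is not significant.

Per-node cardinality:
  S → 5
  π[e](S) → 5
  σ[e>=7](π[e](S)) → 3
  R → 5
  (σ[e>=7](π[e](S)) ⋈[e=a] R) → 2

== RESULT ==
e | b | a | v
9 | 6 | 9 | r
9 | 8 | 9 | r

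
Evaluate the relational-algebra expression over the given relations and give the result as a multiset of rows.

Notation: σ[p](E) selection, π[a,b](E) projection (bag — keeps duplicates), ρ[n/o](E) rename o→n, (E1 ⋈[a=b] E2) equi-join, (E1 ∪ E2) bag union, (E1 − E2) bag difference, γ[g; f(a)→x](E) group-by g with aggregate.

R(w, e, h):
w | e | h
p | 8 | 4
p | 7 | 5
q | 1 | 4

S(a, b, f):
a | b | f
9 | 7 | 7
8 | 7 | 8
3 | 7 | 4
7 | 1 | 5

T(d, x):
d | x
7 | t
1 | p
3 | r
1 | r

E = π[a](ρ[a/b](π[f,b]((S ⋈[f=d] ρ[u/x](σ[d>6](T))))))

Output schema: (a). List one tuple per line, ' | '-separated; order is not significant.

Stepwise |·|:
  S → 4
  T → 4
  σ[d>6](T) → 1
  ρ[u/x](σ[d>6](T)) → 1
  (S ⋈[f=d] ρ[u/x](σ[d>6](T))) → 1
  π[f,b]((S ⋈[f=d] ρ[u/x](σ[d>6](T)))) → 1
  ρ[a/b](π[f,b]((S ⋈[f=d] ρ[u/x](σ[d>6](T))))) → 1
  π[a](ρ[a/b](π[f,b]((S ⋈[f=d] ρ[u/x](σ[d>6](T)))))) → 1

== RESULT ==
a
7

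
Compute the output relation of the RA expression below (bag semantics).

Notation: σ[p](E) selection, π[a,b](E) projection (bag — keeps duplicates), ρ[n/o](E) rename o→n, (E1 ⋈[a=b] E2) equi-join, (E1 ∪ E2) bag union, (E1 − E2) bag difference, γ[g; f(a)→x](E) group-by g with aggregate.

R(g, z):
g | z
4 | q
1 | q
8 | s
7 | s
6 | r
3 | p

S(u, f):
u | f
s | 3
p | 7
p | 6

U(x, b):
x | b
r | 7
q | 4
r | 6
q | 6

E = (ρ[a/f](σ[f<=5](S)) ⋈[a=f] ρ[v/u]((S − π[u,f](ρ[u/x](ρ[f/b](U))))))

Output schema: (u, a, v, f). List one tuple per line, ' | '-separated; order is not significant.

Per-node cardinality:
  S → 3
  σ[f<=5](S) → 1
  ρ[a/f](σ[f<=5](S)) → 1
  S → 3
  U → 4
  ρ[f/b](U) → 4
  ρ[u/x](ρ[f/b](U)) → 4
  π[u,f](ρ[u/x](ρ[f/b](U))) → 4
  (S − π[u,f](ρ[u/x](ρ[f/b](U)))) → 3
  ρ[v/u]((S − π[u,f](ρ[u/x](ρ[f/b](U))))) → 3
  (ρ[a/f](σ[f<=5](S)) ⋈[a=f] ρ[v/u]((S − π[u,f](ρ[u/x](ρ[f/b](U)))))) → 1

== RESULT ==
u | a | v | f
s | 3 | s | 3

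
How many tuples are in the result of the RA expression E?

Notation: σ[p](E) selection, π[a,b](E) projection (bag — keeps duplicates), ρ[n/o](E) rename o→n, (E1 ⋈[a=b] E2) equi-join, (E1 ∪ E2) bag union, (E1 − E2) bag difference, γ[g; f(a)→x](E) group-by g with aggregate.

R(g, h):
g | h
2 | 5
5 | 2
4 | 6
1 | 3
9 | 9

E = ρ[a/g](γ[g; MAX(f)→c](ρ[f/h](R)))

Per-node cardinality:
  R → 5
  ρ[f/h](R) → 5
  γ[g; MAX(f)→c](ρ[f/h](R)) → 5
  ρ[a/g](γ[g; MAX(f)→c](ρ[f/h](R))) → 5

|E| = 5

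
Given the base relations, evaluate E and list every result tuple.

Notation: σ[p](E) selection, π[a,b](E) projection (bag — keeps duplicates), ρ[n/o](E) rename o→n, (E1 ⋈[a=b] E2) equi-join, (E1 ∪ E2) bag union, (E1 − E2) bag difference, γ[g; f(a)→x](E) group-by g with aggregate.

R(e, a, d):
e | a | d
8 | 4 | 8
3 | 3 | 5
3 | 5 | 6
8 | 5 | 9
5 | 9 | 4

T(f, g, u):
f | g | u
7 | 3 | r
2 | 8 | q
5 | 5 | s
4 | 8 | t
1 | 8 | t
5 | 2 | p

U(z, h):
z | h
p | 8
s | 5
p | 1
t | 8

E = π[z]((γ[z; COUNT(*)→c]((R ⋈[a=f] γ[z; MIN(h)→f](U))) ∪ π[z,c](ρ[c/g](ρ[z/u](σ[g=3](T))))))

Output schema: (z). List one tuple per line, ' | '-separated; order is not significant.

Row counts bottom-up:
  R → 5
  U → 4
  γ[z; MIN(h)→f](U) → 3
  (R ⋈[a=f] γ[z; MIN(h)→f](U)) → 2
  γ[z; COUNT(*)→c]((R ⋈[a=f] γ[z; MIN(h)→f](U))) → 1
  T → 6
  σ[g=3](T) → 1
  ρ[z/u](σ[g=3](T)) → 1
  ρ[c/g](ρ[z/u](σ[g=3](T))) → 1
  π[z,c](ρ[c/g](ρ[z/u](σ[g=3](T)))) → 1
  (γ[z; COUNT(*)→c]((R ⋈[a=f] γ[z; MIN(h)→f](U))) ∪ π[z,c](ρ[c/g](ρ[z/u](σ[g=3](T))))) → 2
  π[z]((γ[z; COUNT(*)→c]((R ⋈[a=f] γ[z; MIN(h)→f](U))) ∪ π[z,c](ρ[c/g](ρ[z/u](σ[g=3](T)))))) → 2

== RESULT ==
z
r
s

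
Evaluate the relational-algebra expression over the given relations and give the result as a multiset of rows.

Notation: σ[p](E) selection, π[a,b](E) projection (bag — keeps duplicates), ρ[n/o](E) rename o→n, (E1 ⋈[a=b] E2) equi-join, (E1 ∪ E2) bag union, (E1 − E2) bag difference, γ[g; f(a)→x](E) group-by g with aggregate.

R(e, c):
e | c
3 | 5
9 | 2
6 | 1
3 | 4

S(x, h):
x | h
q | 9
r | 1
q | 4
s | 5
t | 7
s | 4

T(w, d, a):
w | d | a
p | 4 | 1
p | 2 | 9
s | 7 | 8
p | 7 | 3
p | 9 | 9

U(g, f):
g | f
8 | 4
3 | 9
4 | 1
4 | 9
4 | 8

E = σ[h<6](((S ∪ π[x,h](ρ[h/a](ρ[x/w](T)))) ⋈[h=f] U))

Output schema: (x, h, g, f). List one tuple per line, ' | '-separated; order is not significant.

Per-node cardinality:
  S → 6
  T → 5
  ρ[x/w](T) → 5
  ρ[h/a](ρ[x/w](T)) → 5
  π[x,h](ρ[h/a](ρ[x/w](T))) → 5
  (S ∪ π[x,h](ρ[h/a](ρ[x/w](T)))) → 11
  U → 5
  ((S ∪ π[x,h](ρ[h/a](ρ[x/w](T)))) ⋈[h=f] U) → 11
  σ[h<6](((S ∪ π[x,h](ρ[h/a](ρ[x/w](T)))) ⋈[h=f] U)) → 4

== RESULT ==
x | h | g | f
p | 1 | 4 | 1
q | 4 | 8 | 4
r | 1 | 4 | 1
s | 4 | 8 | 4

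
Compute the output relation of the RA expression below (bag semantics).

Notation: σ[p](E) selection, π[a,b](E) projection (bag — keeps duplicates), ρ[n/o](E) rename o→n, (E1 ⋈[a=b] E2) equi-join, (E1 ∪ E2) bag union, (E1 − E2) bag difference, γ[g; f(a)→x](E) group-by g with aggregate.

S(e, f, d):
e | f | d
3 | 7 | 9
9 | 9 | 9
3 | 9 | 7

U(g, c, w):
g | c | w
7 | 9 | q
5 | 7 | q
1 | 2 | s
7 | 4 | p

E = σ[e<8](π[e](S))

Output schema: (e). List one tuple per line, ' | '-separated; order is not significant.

Subexpression sizes:
  S → 3
  π[e](S) → 3
  σ[e<8](π[e](S)) → 2

== RESULT ==
e
3
3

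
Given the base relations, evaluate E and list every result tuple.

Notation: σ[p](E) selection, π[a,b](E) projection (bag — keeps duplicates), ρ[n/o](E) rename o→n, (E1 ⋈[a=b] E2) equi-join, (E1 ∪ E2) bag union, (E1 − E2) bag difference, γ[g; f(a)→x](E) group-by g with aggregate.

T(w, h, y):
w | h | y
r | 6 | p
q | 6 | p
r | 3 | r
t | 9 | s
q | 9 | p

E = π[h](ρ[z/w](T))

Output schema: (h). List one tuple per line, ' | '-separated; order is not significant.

Stepwise |·|:
  T → 5
  ρ[z/w](T) → 5
  π[h](ρ[z/w](T)) → 5

== RESULT ==
h
3
6
6
9
9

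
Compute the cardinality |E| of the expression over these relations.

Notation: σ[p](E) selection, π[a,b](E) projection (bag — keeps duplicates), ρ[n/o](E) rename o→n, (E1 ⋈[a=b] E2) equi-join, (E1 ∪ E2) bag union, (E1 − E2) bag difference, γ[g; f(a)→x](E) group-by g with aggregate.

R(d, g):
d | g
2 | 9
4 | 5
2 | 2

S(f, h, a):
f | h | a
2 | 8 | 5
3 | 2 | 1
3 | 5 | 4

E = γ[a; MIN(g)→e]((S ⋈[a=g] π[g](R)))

Per-node cardinality:
  S → 3
  R → 3
  π[g](R) → 3
  (S ⋈[a=g] π[g](R)) → 1
  γ[a; MIN(g)→e]((S ⋈[a=g] π[g](R))) → 1

|E| = 1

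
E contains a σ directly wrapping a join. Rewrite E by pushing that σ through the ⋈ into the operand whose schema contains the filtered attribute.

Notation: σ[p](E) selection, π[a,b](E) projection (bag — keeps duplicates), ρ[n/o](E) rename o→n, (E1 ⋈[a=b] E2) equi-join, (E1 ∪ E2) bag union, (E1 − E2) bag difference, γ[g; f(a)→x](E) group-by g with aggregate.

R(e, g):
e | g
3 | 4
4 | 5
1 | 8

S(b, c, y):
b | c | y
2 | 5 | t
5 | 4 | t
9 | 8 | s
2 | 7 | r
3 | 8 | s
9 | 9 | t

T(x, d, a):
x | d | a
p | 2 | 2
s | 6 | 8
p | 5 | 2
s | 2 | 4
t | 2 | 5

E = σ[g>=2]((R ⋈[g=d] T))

σ filters on g, owned by the left side.
E' = (σ[g>=2](R) ⋈[g=d] T)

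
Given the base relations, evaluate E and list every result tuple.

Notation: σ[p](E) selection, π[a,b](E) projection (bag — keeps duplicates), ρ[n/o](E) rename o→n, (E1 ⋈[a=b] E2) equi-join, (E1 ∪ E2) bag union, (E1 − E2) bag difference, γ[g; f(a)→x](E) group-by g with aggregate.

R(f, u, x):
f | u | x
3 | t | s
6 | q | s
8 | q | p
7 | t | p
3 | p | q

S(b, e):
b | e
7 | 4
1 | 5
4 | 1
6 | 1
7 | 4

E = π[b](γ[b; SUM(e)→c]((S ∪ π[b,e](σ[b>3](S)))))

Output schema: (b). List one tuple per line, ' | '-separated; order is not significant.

Row counts bottom-up:
  S → 5
  S → 5
  σ[b>3](S) → 4
  π[b,e](σ[b>3](S)) → 4
  (S ∪ π[b,e](σ[b>3](S))) → 9
  γ[b; SUM(e)→c]((S ∪ π[b,e](σ[b>3](S)))) → 4
  π[b](γ[b; SUM(e)→c]((S ∪ π[b,e](σ[b>3](S))))) → 4

== RESULT ==
b
1
4
6
7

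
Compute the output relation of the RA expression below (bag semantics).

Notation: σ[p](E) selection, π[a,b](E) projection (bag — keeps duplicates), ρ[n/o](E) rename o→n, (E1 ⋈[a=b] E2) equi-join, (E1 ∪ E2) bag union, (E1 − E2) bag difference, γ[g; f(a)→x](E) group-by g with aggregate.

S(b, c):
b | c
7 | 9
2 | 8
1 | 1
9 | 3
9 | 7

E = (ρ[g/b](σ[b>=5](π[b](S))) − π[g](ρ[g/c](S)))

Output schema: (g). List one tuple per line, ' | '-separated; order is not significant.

Stepwise |·|:
  S → 5
  π[b](S) → 5
  σ[b>=5](π[b](S)) → 3
  ρ[g/b](σ[b>=5](π[b](S))) → 3
  S → 5
  ρ[g/c](S) → 5
  π[g](ρ[g/c](S)) → 5
  (ρ[g/b](σ[b>=5](π[b](S))) − π[g](ρ[g/c](S))) → 1

== RESULT ==
g
9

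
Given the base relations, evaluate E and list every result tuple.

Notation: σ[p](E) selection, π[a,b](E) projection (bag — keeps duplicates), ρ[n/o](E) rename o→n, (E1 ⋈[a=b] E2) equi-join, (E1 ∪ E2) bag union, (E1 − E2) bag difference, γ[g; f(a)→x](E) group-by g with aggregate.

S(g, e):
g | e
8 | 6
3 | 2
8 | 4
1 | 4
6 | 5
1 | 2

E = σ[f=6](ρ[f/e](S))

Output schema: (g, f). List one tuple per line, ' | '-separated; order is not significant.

Subexpression sizes:
  S → 6
  ρ[f/e](S) → 6
  σ[f=6](ρ[f/e](S)) → 1

== RESULT ==
g | f
8 | 6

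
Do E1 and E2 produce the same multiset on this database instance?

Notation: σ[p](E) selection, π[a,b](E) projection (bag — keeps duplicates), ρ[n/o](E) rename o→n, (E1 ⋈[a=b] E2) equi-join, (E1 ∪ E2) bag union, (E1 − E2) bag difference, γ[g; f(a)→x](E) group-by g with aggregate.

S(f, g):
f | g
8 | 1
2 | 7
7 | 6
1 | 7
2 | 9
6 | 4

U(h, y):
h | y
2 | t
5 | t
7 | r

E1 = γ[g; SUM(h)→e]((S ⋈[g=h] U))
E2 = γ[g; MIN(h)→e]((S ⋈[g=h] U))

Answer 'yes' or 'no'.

E1 stepwise |·|:
  S → 6
  U → 3
  (S ⋈[g=h] U) → 2
  γ[g; SUM(h)→e]((S ⋈[g=h] U)) → 1
E2 stepwise |·|:
  S → 6
  U → 3
  (S ⋈[g=h] U) → 2
  γ[g; MIN(h)→e]((S ⋈[g=h] U)) → 1

E1 result:
g | e
7 | 14
E2 result:
g | e
7 | 7
Witness: (7, 7) appears 0× in E1 but 1× in E2.

no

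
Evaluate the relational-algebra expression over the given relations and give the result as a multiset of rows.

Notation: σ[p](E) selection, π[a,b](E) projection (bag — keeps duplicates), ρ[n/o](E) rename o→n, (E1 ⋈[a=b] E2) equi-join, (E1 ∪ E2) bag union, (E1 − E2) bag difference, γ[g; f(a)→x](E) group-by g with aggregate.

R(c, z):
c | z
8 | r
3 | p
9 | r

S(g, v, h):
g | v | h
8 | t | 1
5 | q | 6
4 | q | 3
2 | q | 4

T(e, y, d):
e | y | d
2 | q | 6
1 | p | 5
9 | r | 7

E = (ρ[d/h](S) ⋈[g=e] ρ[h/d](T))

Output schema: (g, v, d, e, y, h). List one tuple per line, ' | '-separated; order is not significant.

Per-node cardinality:
  S → 4
  ρ[d/h](S) → 4
  T → 3
  ρ[h/d](T) → 3
  (ρ[d/h](S) ⋈[g=e] ρ[h/d](T)) → 1

== RESULT ==
g | v | d | e | y | h
2 | q | 4 | 2 | q | 6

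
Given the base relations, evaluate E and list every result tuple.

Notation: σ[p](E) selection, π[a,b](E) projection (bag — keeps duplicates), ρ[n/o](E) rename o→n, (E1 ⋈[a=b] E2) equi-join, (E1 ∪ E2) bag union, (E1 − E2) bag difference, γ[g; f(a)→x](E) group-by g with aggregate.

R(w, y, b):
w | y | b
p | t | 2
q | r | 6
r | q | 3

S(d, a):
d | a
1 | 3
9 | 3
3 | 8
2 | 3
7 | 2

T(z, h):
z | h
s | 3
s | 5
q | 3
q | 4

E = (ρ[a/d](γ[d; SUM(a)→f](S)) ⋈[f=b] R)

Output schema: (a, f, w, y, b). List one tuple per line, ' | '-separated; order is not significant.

Stepwise |·|:
  S → 5
  γ[d; SUM(a)→f](S) → 5
  ρ[a/d](γ[d; SUM(a)→f](S)) → 5
  R → 3
  (ρ[a/d](γ[d; SUM(a)→f](S)) ⋈[f=b] R) → 4

== RESULT ==
a | f | w | y | b
1 | 3 | r | q | 3
2 | 3 | r | q | 3
7 | 2 | p | t | 2
9 | 3 | r | q | 3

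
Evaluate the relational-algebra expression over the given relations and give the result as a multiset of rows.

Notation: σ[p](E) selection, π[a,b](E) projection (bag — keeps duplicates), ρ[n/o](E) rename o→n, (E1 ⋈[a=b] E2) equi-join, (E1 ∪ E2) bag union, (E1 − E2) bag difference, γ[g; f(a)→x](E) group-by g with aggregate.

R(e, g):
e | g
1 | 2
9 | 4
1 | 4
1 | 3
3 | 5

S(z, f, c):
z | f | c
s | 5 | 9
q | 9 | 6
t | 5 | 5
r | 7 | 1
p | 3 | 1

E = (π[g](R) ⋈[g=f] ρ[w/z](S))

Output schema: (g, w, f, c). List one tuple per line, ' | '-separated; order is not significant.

Row counts bottom-up:
  R → 5
  π[g](R) → 5
  S → 5
  ρ[w/z](S) → 5
  (π[g](R) ⋈[g=f] ρ[w/z](S)) → 3

== RESULT ==
g | w | f | c
3 | p | 3 | 1
5 | s | 5 | 9
5 | t | 5 | 5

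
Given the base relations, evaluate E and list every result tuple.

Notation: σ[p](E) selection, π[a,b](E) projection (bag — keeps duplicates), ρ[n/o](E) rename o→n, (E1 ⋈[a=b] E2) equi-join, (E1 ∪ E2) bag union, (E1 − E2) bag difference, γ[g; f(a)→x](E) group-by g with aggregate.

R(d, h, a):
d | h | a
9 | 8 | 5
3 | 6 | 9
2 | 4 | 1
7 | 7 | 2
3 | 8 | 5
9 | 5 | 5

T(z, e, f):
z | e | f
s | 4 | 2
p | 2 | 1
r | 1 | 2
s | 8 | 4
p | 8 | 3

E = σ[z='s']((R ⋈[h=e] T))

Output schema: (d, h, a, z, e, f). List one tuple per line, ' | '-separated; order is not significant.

Stepwise |·|:
  R → 6
  T → 5
  (R ⋈[h=e] T) → 5
  σ[z='s']((R ⋈[h=e] T)) → 3

== RESULT ==
d | h | a | z | e | f
2 | 4 | 1 | s | 4 | 2
3 | 8 | 5 | s | 8 | 4
9 | 8 | 5 | s | 8 | 4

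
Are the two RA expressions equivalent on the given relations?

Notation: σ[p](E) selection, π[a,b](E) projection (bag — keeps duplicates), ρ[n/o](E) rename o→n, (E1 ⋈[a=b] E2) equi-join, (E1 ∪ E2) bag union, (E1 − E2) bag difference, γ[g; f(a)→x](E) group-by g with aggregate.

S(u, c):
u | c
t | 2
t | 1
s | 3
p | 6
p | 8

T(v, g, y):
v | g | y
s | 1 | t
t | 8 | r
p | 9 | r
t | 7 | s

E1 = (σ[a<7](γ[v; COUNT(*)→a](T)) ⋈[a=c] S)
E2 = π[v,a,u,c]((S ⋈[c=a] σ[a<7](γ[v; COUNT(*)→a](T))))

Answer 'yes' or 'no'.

E1 stepwise |·|:
  T → 4
  γ[v; COUNT(*)→a](T) → 3
  σ[a<7](γ[v; COUNT(*)→a](T)) → 3
  S → 5
  (σ[a<7](γ[v; COUNT(*)→a](T)) ⋈[a=c] S) → 3
E2 stepwise |·|:
  S → 5
  T → 4
  γ[v; COUNT(*)→a](T) → 3
  σ[a<7](γ[v; COUNT(*)→a](T)) → 3
  (S ⋈[c=a] σ[a<7](γ[v; COUNT(*)→a](T))) → 3
  π[v,a,u,c]((S ⋈[c=a] σ[a<7](γ[v; COUNT(*)→a](T)))) → 3

E1 and E2 produce the same multiset:
v | a | u | c
p | 1 | t | 1
s | 1 | t | 1
t | 2 | t | 2

yes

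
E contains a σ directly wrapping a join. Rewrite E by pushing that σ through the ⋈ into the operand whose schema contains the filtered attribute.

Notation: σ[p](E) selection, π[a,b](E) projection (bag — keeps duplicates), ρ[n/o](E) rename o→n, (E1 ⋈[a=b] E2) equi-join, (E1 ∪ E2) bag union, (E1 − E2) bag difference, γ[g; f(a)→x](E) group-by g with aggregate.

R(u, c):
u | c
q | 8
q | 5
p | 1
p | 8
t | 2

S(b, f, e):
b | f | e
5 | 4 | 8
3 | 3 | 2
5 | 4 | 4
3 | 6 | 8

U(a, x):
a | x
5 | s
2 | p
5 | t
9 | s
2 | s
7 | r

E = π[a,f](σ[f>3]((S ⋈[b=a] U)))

σ filters on f, owned by the left side.
E' = π[a,f]((σ[f>3](S) ⋈[b=a] U))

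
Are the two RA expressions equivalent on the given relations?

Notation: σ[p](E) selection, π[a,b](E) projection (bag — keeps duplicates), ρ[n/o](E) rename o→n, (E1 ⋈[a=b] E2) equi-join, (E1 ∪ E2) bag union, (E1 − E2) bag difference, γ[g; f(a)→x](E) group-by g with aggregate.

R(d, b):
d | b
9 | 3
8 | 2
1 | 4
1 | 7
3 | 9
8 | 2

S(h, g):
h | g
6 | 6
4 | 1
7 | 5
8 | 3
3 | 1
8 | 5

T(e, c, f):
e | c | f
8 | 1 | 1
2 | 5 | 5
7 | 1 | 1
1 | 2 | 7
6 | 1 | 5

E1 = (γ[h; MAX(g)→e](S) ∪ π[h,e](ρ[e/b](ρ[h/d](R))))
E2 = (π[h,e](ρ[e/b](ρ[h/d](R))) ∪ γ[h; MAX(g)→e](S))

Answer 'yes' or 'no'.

E1 subexpression sizes:
  S → 6
  γ[h; MAX(g)→e](S) → 5
  R → 6
  ρ[h/d](R) → 6
  ρ[e/b](ρ[h/d](R)) → 6
  π[h,e](ρ[e/b](ρ[h/d](R))) → 6
  (γ[h; MAX(g)→e](S) ∪ π[h,e](ρ[e/b](ρ[h/d](R)))) → 11
E2 subexpression sizes:
  R → 6
  ρ[h/d](R) → 6
  ρ[e/b](ρ[h/d](R)) → 6
  π[h,e](ρ[e/b](ρ[h/d](R))) → 6
  S → 6
  γ[h; MAX(g)→e](S) → 5
  (π[h,e](ρ[e/b](ρ[h/d](R))) ∪ γ[h; MAX(g)→e](S)) → 11

E1 and E2 produce the same multiset:
h | e
1 | 4
1 | 7
3 | 1
3 | 9
4 | 1
6 | 6
7 | 5
8 | 2
8 | 2
8 | 5
9 | 3

yes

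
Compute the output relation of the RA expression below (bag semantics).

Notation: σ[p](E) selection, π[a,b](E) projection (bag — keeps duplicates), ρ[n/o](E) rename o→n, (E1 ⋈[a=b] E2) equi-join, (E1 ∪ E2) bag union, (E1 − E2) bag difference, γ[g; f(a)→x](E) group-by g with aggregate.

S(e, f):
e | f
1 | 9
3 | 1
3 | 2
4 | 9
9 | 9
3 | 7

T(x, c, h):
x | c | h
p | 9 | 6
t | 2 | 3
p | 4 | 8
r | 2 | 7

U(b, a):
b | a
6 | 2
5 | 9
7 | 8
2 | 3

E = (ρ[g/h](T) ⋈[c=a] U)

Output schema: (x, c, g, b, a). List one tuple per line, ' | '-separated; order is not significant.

Subexpression sizes:
  T → 4
  ρ[g/h](T) → 4
  U → 4
  (ρ[g/h](T) ⋈[c=a] U) → 3

== RESULT ==
x | c | g | b | a
p | 9 | 6 | 5 | 9
r | 2 | 7 | 6 | 2
t | 2 | 3 | 6 | 2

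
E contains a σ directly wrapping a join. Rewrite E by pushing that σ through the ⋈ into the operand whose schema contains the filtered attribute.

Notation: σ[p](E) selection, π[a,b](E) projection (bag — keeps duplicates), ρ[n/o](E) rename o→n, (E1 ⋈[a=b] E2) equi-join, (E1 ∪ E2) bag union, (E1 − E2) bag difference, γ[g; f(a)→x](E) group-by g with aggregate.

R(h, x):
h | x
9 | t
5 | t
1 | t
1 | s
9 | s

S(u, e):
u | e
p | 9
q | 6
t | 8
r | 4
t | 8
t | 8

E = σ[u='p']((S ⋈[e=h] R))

σ filters on u, owned by the left side.
E' = (σ[u='p'](S) ⋈[e=h] R)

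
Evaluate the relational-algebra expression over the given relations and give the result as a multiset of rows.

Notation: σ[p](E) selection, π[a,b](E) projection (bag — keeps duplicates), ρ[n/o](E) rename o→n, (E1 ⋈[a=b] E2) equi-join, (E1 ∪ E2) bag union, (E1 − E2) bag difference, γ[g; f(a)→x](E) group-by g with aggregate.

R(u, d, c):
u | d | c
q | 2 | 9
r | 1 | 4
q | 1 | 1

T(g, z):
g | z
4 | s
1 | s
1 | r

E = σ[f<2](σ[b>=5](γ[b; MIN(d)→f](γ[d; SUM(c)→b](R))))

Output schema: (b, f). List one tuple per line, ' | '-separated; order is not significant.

Subexpression sizes:
  R → 3
  γ[d; SUM(c)→b](R) → 2
  γ[b; MIN(d)→f](γ[d; SUM(c)→b](R)) → 2
  σ[b>=5](γ[b; MIN(d)→f](γ[d; SUM(c)→b](R))) → 2
  σ[f<2](σ[b>=5](γ[b; MIN(d)→f](γ[d; SUM(c)→b](R)))) → 1

== RESULT ==
b | f
5 | 1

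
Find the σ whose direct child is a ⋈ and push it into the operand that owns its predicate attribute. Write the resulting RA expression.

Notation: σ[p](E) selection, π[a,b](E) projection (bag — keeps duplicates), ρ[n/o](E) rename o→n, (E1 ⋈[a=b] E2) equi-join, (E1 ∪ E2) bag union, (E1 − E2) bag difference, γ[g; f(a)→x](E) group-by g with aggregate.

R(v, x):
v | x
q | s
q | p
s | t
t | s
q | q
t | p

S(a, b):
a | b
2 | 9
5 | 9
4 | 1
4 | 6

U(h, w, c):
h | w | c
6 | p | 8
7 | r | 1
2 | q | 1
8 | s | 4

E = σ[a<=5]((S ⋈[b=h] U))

σ filters on a, owned by the left side.
E' = (σ[a<=5](S) ⋈[b=h] U)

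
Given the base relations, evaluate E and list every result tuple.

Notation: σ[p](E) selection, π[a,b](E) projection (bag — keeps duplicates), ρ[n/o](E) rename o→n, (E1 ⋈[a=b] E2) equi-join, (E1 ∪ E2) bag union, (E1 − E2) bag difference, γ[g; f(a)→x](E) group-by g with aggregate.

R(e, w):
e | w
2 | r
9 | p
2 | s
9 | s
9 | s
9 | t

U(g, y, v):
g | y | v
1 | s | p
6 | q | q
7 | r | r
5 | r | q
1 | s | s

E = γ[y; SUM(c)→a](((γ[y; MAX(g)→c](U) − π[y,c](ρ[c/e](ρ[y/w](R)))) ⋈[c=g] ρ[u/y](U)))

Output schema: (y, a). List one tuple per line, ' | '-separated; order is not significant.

Per-node cardinality:
  U → 5
  γ[y; MAX(g)→c](U) → 3
  R → 6
  ρ[y/w](R) → 6
  ρ[c/e](ρ[y/w](R)) → 6
  π[y,c](ρ[c/e](ρ[y/w](R))) → 6
  (γ[y; MAX(g)→c](U) − π[y,c](ρ[c/e](ρ[y/w](R)))) → 3
  U → 5
  ρ[u/y](U) → 5
  ((γ[y; MAX(g)→c](U) − π[y,c](ρ[c/e](ρ[y/w](R)))) ⋈[c=g] ρ[u/y](U)) → 4
  γ[y; SUM(c)→a](((γ[y; MAX(g)→c](U) − π[y,c](ρ[c/e](ρ[y/w](R)))) ⋈[c=g] ρ[u/y](U))) → 3

== RESULT ==
y | a
q | 6
r | 7
s | 2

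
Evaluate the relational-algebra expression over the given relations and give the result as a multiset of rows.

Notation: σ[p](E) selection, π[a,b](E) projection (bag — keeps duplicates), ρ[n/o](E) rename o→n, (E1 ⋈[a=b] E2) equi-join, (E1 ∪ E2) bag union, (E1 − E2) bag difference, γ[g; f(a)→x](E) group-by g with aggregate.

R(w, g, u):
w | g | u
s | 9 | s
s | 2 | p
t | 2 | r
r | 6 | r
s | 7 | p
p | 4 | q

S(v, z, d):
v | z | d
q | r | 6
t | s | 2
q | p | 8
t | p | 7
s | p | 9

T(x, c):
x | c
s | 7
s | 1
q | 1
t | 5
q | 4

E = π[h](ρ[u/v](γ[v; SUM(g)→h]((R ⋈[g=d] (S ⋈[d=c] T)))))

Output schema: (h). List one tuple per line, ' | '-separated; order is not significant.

Subexpression sizes:
  R → 6
  S → 5
  T → 5
  (S ⋈[d=c] T) → 1
  (R ⋈[g=d] (S ⋈[d=c] T)) → 1
  γ[v; SUM(g)→h]((R ⋈[g=d] (S ⋈[d=c] T))) → 1
  ρ[u/v](γ[v; SUM(g)→h]((R ⋈[g=d] (S ⋈[d=c] T)))) → 1
  π[h](ρ[u/v](γ[v; SUM(g)→h]((R ⋈[g=d] (S ⋈[d=c] T))))) → 1

== RESULT ==
h
7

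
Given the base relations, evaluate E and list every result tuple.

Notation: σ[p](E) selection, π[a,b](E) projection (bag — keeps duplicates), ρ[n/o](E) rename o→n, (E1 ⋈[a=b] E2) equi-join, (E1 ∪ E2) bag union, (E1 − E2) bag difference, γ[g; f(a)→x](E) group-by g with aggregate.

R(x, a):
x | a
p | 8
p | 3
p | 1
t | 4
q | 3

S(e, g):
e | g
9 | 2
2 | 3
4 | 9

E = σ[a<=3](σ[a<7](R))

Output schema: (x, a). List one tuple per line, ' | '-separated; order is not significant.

Per-node cardinality:
  R → 5
  σ[a<7](R) → 4
  σ[a<=3](σ[a<7](R)) → 3

== RESULT ==
x | a
p | 1
p | 3
q | 3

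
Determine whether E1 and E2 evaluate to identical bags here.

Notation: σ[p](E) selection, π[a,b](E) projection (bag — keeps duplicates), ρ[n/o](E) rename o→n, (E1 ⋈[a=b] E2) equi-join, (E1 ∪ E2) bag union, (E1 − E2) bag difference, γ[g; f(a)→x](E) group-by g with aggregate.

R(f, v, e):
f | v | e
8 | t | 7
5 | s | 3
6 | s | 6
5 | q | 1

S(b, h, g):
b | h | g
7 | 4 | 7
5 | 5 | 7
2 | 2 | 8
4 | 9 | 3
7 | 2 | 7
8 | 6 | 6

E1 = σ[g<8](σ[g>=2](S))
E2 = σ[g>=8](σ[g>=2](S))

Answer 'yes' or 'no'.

E1 per-node cardinality:
  S → 6
  σ[g>=2](S) → 6
  σ[g<8](σ[g>=2](S)) → 5
E2 per-node cardinality:
  S → 6
  σ[g>=2](S) → 6
  σ[g>=8](σ[g>=2](S)) → 1

E1 result:
b | h | g
4 | 9 | 3
5 | 5 | 7
7 | 2 | 7
7 | 4 | 7
8 | 6 | 6
E2 result:
b | h | g
2 | 2 | 8
Witness: (8, 6, 6) appears 1× in E1 but 0× in E2.

no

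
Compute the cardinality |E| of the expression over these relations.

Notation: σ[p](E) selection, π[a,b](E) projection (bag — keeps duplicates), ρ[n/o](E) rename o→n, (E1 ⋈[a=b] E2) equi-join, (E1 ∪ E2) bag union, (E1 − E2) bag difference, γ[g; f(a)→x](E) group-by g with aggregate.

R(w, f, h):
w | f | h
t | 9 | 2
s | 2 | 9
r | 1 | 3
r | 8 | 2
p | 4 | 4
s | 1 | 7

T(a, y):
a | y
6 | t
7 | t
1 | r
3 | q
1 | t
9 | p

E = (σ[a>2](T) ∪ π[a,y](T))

Per-node cardinality:
  T → 6
  σ[a>2](T) → 4
  T → 6
  π[a,y](T) → 6
  (σ[a>2](T) ∪ π[a,y](T)) → 10

|E| = 10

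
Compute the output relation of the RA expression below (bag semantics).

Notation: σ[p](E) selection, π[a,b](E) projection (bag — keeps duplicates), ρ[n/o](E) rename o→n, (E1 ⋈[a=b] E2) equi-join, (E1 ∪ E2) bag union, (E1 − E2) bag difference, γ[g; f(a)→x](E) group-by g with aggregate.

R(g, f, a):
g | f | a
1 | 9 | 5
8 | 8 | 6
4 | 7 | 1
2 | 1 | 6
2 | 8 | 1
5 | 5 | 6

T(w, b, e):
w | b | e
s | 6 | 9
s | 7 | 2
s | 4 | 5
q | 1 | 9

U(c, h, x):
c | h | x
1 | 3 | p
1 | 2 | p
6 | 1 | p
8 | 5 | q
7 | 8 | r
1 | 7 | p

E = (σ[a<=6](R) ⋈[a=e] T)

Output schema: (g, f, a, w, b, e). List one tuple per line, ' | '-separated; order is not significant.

Per-node cardinality:
  R → 6
  σ[a<=6](R) → 6
  T → 4
  (σ[a<=6](R) ⋈[a=e] T) → 1

== RESULT ==
g | f | a | w | b | e
1 | 9 | 5 | s | 4 | 5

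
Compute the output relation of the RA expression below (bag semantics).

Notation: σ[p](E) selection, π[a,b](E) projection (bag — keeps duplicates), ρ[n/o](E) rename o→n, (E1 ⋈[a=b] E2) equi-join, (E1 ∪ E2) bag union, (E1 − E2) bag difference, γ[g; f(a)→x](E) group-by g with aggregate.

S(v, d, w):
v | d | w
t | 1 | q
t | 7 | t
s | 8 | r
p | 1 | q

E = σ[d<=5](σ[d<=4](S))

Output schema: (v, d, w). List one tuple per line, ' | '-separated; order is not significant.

Row counts bottom-up:
  S → 4
  σ[d<=4](S) → 2
  σ[d<=5](σ[d<=4](S)) → 2

== RESULT ==
v | d | w
p | 1 | q
t | 1 | q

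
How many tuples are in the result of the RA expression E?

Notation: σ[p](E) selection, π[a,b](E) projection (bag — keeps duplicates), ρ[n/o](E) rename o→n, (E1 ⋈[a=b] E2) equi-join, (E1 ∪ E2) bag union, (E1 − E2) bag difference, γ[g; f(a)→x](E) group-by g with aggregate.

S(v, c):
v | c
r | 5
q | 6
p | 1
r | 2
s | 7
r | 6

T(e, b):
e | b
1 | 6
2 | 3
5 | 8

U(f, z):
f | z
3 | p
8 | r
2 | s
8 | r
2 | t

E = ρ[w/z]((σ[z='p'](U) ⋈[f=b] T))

Per-node cardinality:
  U → 5
  σ[z='p'](U) → 1
  T → 3
  (σ[z='p'](U) ⋈[f=b] T) → 1
  ρ[w/z]((σ[z='p'](U) ⋈[f=b] T)) → 1

|E| = 1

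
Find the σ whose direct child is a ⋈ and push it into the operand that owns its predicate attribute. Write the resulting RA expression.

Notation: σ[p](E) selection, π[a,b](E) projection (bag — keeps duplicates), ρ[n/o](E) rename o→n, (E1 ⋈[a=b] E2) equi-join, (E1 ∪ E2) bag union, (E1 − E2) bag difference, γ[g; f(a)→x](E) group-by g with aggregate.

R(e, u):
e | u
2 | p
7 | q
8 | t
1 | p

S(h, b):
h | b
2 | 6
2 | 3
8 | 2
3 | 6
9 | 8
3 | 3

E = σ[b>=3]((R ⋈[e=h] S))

σ filters on b, owned by the right side.
E' = (R ⋈[e=h] σ[b>=3](S))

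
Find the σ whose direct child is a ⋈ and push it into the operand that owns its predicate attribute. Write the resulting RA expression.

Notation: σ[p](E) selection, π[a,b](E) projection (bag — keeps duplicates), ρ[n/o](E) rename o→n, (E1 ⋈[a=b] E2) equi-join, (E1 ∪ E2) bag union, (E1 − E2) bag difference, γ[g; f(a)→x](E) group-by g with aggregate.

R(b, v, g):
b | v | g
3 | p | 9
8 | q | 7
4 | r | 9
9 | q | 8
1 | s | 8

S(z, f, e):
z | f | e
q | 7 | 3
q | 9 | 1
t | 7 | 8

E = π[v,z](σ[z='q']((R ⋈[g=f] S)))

σ filters on z, owned by the right side.
E' = π[v,z]((R ⋈[g=f] σ[z='q'](S)))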